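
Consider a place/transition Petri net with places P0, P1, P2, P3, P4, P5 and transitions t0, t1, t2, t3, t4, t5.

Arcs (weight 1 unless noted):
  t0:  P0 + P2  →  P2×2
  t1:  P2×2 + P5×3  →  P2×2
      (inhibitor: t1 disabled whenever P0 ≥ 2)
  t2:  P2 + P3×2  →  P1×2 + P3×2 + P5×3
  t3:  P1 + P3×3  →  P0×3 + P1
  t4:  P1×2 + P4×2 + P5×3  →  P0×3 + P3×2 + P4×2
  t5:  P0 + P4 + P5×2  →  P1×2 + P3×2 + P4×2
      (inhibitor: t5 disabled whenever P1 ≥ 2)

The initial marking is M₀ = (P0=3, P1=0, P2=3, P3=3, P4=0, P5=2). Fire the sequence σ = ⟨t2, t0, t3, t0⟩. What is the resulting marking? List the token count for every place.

step 1: fire t2:  (P0=3, P1=0, P2=3, P3=3, P4=0, P5=2) → (P0=3, P1=2, P2=2, P3=3, P4=0, P5=5)
step 2: fire t0:  (P0=3, P1=2, P2=2, P3=3, P4=0, P5=5) → (P0=2, P1=2, P2=3, P3=3, P4=0, P5=5)
step 3: fire t3:  (P0=2, P1=2, P2=3, P3=3, P4=0, P5=5) → (P0=5, P1=2, P2=3, P3=0, P4=0, P5=5)
step 4: fire t0:  (P0=5, P1=2, P2=3, P3=0, P4=0, P5=5) → (P0=4, P1=2, P2=4, P3=0, P4=0, P5=5)

(P0=4, P1=2, P2=4, P3=0, P4=0, P5=5)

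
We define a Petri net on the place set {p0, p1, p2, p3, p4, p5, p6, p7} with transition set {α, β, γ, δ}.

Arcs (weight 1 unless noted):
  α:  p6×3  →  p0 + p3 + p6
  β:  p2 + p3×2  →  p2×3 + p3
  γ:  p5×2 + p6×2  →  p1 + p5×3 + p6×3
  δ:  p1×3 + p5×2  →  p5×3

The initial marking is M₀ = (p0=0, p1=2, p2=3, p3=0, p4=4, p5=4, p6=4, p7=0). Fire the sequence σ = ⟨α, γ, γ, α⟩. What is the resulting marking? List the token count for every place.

step 1: fire α:  (p0=0, p1=2, p2=3, p3=0, p4=4, p5=4, p6=4, p7=0) → (p0=1, p1=2, p2=3, p3=1, p4=4, p5=4, p6=2, p7=0)
step 2: fire γ:  (p0=1, p1=2, p2=3, p3=1, p4=4, p5=4, p6=2, p7=0) → (p0=1, p1=3, p2=3, p3=1, p4=4, p5=5, p6=3, p7=0)
step 3: fire γ:  (p0=1, p1=3, p2=3, p3=1, p4=4, p5=5, p6=3, p7=0) → (p0=1, p1=4, p2=3, p3=1, p4=4, p5=6, p6=4, p7=0)
step 4: fire α:  (p0=1, p1=4, p2=3, p3=1, p4=4, p5=6, p6=4, p7=0) → (p0=2, p1=4, p2=3, p3=2, p4=4, p5=6, p6=2, p7=0)

(p0=2, p1=4, p2=3, p3=2, p4=4, p5=6, p6=2, p7=0)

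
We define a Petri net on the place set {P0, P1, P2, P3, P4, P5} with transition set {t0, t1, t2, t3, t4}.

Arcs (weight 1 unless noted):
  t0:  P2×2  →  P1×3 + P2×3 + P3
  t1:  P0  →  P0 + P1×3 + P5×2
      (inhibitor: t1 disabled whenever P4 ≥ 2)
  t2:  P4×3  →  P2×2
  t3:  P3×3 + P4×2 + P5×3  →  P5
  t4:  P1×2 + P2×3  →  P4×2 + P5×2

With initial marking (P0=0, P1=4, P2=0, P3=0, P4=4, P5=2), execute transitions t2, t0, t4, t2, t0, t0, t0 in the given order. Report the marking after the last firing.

step 1: fire t2:  (P0=0, P1=4, P2=0, P3=0, P4=4, P5=2) → (P0=0, P1=4, P2=2, P3=0, P4=1, P5=2)
step 2: fire t0:  (P0=0, P1=4, P2=2, P3=0, P4=1, P5=2) → (P0=0, P1=7, P2=3, P3=1, P4=1, P5=2)
step 3: fire t4:  (P0=0, P1=7, P2=3, P3=1, P4=1, P5=2) → (P0=0, P1=5, P2=0, P3=1, P4=3, P5=4)
step 4: fire t2:  (P0=0, P1=5, P2=0, P3=1, P4=3, P5=4) → (P0=0, P1=5, P2=2, P3=1, P4=0, P5=4)
step 5: fire t0:  (P0=0, P1=5, P2=2, P3=1, P4=0, P5=4) → (P0=0, P1=8, P2=3, P3=2, P4=0, P5=4)
step 6: fire t0:  (P0=0, P1=8, P2=3, P3=2, P4=0, P5=4) → (P0=0, P1=11, P2=4, P3=3, P4=0, P5=4)
step 7: fire t0:  (P0=0, P1=11, P2=4, P3=3, P4=0, P5=4) → (P0=0, P1=14, P2=5, P3=4, P4=0, P5=4)

(P0=0, P1=14, P2=5, P3=4, P4=0, P5=4)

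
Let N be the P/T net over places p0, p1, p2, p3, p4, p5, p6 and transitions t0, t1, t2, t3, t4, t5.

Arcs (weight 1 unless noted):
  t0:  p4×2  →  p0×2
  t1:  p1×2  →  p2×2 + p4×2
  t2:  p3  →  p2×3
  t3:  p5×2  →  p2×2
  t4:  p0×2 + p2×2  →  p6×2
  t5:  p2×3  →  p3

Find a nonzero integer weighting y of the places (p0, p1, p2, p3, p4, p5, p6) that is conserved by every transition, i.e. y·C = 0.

Incidence matrix C (rows=places, cols=transitions):
       t0   t1   t2   t3   t4   t5
   p0   2    0    0    0   -2    0
   p1   0   -2    0    0    0    0
   p2   0    2    3    2   -2   -3
   p3   0    0   -1    0    0    1
   p4  -2    2    0    0    0    0
   p5   0    0    0   -2    0    0
   p6   0    0    0    0    2    0

Candidate y = [1, 0, -1, -3, 1, -1, 0]; check y·C column-wise:
  col t0: 1·2 + -1·0 + -3·0 + 1·-2 + -1·0 = 0
  col t1: 1·0 + 0·-2 + -1·2 + -3·0 + 1·2 + -1·0 = 0
  col t2: 1·0 + -1·3 + -3·-1 + 1·0 + -1·0 = 0
  col t3: 1·0 + -1·2 + -3·0 + 1·0 + -1·-2 = 0
  col t4: 1·-2 + -1·-2 + -3·0 + 1·0 + -1·0 + 0·2 = 0
  col t5: 1·0 + -1·-3 + -3·1 + 1·0 + -1·0 = 0

y = (p0:1, p1:0, p2:-1, p3:-3, p4:1, p5:-1, p6:0)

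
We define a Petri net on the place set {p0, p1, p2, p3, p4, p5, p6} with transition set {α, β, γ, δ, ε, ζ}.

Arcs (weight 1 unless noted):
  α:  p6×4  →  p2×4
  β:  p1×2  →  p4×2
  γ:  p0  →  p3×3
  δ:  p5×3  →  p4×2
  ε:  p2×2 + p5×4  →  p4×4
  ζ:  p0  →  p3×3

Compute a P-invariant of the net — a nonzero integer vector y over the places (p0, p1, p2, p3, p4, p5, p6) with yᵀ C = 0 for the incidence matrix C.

y = (p0:3, p1:0, p2:0, p3:1, p4:0, p5:0, p6:0)

Incidence matrix C (rows=places, cols=transitions):
        α    β    γ    δ    ε    ζ
   p0   0    0   -1    0    0   -1
   p1   0   -2    0    0    0    0
   p2   4    0    0    0   -2    0
   p3   0    0    3    0    0    3
   p4   0    2    0    2    4    0
   p5   0    0    0   -3   -4    0
   p6  -4    0    0    0    0    0

Candidate y = [3, 0, 0, 1, 0, 0, 0]; check y·C column-wise:
  col α: 3·0 + 0·4 + 1·0 + 0·-4 = 0
  col β: 3·0 + 0·-2 + 1·0 + 0·2 = 0
  col γ: 3·-1 + 1·3 = 0
  col δ: 3·0 + 1·0 + 0·2 + 0·-3 = 0
  col ε: 3·0 + 0·-2 + 1·0 + 0·4 + 0·-4 = 0
  col ζ: 3·-1 + 1·3 = 0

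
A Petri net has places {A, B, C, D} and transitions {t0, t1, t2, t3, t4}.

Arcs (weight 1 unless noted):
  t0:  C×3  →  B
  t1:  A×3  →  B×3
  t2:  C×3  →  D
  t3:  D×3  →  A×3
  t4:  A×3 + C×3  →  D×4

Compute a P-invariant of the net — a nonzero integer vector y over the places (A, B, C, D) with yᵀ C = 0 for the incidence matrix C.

Incidence matrix C (rows=places, cols=transitions):
       t0   t1   t2   t3   t4
    A   0   -3    0    3   -3
    B   1    3    0    0    0
    C  -3    0   -3    0   -3
    D   0    0    1   -3    4

Candidate y = [3, 3, 1, 3]; check y·C column-wise:
  col t0: 3·0 + 3·1 + 1·-3 + 3·0 = 0
  col t1: 3·-3 + 3·3 + 1·0 + 3·0 = 0
  col t2: 3·0 + 3·0 + 1·-3 + 3·1 = 0
  col t3: 3·3 + 3·0 + 1·0 + 3·-3 = 0
  col t4: 3·-3 + 3·0 + 1·-3 + 3·4 = 0

y = (A:3, B:3, C:1, D:3)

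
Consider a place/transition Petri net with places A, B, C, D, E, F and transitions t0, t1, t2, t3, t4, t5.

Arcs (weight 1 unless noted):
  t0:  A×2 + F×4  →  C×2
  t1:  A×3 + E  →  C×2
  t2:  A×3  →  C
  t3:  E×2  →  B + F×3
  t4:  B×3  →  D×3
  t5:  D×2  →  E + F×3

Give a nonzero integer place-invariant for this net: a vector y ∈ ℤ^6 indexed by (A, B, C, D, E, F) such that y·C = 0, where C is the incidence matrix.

Incidence matrix C (rows=places, cols=transitions):
       t0   t1   t2   t3   t4   t5
    A  -2   -3   -3    0    0    0
    B   0    0    0    1   -3    0
    C   2    2    1    0    0    0
    D   0    0    0    0    3   -2
    E   0   -1    0   -2    0    1
    F  -4    0    0    3    0    3

Candidate y = [1, 3, 3, 3, 3, 1]; check y·C column-wise:
  col t0: 1·-2 + 3·0 + 3·2 + 3·0 + 3·0 + 1·-4 = 0
  col t1: 1·-3 + 3·0 + 3·2 + 3·0 + 3·-1 + 1·0 = 0
  col t2: 1·-3 + 3·0 + 3·1 + 3·0 + 3·0 + 1·0 = 0
  col t3: 1·0 + 3·1 + 3·0 + 3·0 + 3·-2 + 1·3 = 0
  col t4: 1·0 + 3·-3 + 3·0 + 3·3 + 3·0 + 1·0 = 0
  col t5: 1·0 + 3·0 + 3·0 + 3·-2 + 3·1 + 1·3 = 0

y = (A:1, B:3, C:3, D:3, E:3, F:1)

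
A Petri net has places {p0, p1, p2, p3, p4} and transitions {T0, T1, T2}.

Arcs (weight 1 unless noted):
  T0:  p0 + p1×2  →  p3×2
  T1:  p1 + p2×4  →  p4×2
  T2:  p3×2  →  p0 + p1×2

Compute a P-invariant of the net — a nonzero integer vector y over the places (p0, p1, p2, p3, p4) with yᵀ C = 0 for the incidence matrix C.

y = (p0:8, p1:-4, p2:1, p3:0, p4:0)

Incidence matrix C (rows=places, cols=transitions):
       T0   T1   T2
   p0  -1    0    1
   p1  -2   -1    2
   p2   0   -4    0
   p3   2    0   -2
   p4   0    2    0

Candidate y = [8, -4, 1, 0, 0]; check y·C column-wise:
  col T0: 8·-1 + -4·-2 + 1·0 + 0·2 = 0
  col T1: 8·0 + -4·-1 + 1·-4 + 0·2 = 0
  col T2: 8·1 + -4·2 + 1·0 + 0·-2 = 0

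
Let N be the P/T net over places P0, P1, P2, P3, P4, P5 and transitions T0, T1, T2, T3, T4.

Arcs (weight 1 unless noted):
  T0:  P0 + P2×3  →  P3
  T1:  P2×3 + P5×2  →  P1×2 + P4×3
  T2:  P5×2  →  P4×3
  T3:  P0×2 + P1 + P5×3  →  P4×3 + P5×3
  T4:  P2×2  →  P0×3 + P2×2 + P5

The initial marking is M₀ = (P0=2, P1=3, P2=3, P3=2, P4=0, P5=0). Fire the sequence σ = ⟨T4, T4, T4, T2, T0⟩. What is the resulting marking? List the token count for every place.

(P0=10, P1=3, P2=0, P3=3, P4=3, P5=1)

step 1: fire T4:  (P0=2, P1=3, P2=3, P3=2, P4=0, P5=0) → (P0=5, P1=3, P2=3, P3=2, P4=0, P5=1)
step 2: fire T4:  (P0=5, P1=3, P2=3, P3=2, P4=0, P5=1) → (P0=8, P1=3, P2=3, P3=2, P4=0, P5=2)
step 3: fire T4:  (P0=8, P1=3, P2=3, P3=2, P4=0, P5=2) → (P0=11, P1=3, P2=3, P3=2, P4=0, P5=3)
step 4: fire T2:  (P0=11, P1=3, P2=3, P3=2, P4=0, P5=3) → (P0=11, P1=3, P2=3, P3=2, P4=3, P5=1)
step 5: fire T0:  (P0=11, P1=3, P2=3, P3=2, P4=3, P5=1) → (P0=10, P1=3, P2=0, P3=3, P4=3, P5=1)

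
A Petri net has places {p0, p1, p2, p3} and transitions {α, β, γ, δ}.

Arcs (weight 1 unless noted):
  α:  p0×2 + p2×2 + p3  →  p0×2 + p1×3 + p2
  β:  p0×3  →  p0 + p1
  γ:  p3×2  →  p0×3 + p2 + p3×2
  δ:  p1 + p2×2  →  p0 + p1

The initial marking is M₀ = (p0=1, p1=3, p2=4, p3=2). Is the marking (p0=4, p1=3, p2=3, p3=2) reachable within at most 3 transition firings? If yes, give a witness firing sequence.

NO — not reachable within 3 firings

depth 0: 1 marking
depth 1: 3 markings reached so far
depth 2: 9 markings reached so far
depth 3: 19 markings reached so far
target is not among the 19 markings reachable within 3 steps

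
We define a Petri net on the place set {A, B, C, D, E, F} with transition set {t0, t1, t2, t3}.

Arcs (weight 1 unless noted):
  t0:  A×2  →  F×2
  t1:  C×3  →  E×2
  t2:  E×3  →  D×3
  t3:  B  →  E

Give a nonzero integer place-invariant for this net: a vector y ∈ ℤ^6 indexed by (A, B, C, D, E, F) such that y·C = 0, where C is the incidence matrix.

Incidence matrix C (rows=places, cols=transitions):
       t0   t1   t2   t3
    A  -2    0    0    0
    B   0    0    0   -1
    C   0   -3    0    0
    D   0    0    3    0
    E   0    2   -3    1
    F   2    0    0    0

Candidate y = [0, 3, 2, 3, 3, 0]; check y·C column-wise:
  col t0: 0·-2 + 3·0 + 2·0 + 3·0 + 3·0 + 0·2 = 0
  col t1: 3·0 + 2·-3 + 3·0 + 3·2 = 0
  col t2: 3·0 + 2·0 + 3·3 + 3·-3 = 0
  col t3: 3·-1 + 2·0 + 3·0 + 3·1 = 0

y = (A:0, B:3, C:2, D:3, E:3, F:0)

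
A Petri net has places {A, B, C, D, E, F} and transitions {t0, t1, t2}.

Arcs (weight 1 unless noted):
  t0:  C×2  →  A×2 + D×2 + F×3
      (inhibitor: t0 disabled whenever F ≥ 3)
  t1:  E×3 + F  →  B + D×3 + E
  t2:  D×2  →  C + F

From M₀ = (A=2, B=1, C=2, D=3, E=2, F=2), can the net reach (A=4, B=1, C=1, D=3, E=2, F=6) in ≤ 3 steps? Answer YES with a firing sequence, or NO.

step 1: fire t0:  (A=2, B=1, C=2, D=3, E=2, F=2) → (A=4, B=1, C=0, D=5, E=2, F=5)
step 2: fire t2:  (A=4, B=1, C=0, D=5, E=2, F=5) → (A=4, B=1, C=1, D=3, E=2, F=6)

YES — reachable via ⟨t0, t2⟩ (2 firings)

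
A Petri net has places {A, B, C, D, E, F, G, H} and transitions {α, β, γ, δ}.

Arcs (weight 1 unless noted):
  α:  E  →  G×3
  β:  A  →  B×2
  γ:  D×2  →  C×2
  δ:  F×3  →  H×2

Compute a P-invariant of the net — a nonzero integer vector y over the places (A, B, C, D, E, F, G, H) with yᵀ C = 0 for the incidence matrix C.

Incidence matrix C (rows=places, cols=transitions):
        α    β    γ    δ
    A   0   -1    0    0
    B   0    2    0    0
    C   0    0    2    0
    D   0    0   -2    0
    E  -1    0    0    0
    F   0    0    0   -3
    G   3    0    0    0
    H   0    0    0    2

Candidate y = [2, 1, 0, 0, 0, 0, 0, 0]; check y·C column-wise:
  col α: 2·0 + 1·0 + 0·-1 + 0·3 = 0
  col β: 2·-1 + 1·2 = 0
  col γ: 2·0 + 1·0 + 0·2 + 0·-2 = 0
  col δ: 2·0 + 1·0 + 0·-3 + 0·2 = 0

y = (A:2, B:1, C:0, D:0, E:0, F:0, G:0, H:0)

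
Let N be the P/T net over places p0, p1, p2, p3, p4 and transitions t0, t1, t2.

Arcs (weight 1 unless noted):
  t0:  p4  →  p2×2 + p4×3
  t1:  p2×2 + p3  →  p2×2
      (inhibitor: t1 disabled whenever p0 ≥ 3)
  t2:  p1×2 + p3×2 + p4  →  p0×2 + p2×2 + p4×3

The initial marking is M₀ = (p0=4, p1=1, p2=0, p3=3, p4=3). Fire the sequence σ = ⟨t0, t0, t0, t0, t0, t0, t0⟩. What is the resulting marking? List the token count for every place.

step 1: fire t0:  (p0=4, p1=1, p2=0, p3=3, p4=3) → (p0=4, p1=1, p2=2, p3=3, p4=5)
step 2: fire t0:  (p0=4, p1=1, p2=2, p3=3, p4=5) → (p0=4, p1=1, p2=4, p3=3, p4=7)
step 3: fire t0:  (p0=4, p1=1, p2=4, p3=3, p4=7) → (p0=4, p1=1, p2=6, p3=3, p4=9)
step 4: fire t0:  (p0=4, p1=1, p2=6, p3=3, p4=9) → (p0=4, p1=1, p2=8, p3=3, p4=11)
step 5: fire t0:  (p0=4, p1=1, p2=8, p3=3, p4=11) → (p0=4, p1=1, p2=10, p3=3, p4=13)
step 6: fire t0:  (p0=4, p1=1, p2=10, p3=3, p4=13) → (p0=4, p1=1, p2=12, p3=3, p4=15)
step 7: fire t0:  (p0=4, p1=1, p2=12, p3=3, p4=15) → (p0=4, p1=1, p2=14, p3=3, p4=17)

(p0=4, p1=1, p2=14, p3=3, p4=17)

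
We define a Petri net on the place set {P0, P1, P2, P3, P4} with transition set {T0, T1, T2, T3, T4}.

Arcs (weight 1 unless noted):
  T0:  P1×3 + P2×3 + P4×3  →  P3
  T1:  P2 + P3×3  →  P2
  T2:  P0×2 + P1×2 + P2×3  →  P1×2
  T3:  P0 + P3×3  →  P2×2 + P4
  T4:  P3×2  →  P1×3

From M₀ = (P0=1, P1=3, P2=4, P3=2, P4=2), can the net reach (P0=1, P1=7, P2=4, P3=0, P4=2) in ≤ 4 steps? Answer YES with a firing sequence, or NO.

NO — not reachable within 4 firings

depth 0: 1 marking
depth 1: 2 markings reached so far
depth 2: 2 markings reached so far
(frontier empty at depth 2; search complete)
target is not among the 2 markings reachable within 4 steps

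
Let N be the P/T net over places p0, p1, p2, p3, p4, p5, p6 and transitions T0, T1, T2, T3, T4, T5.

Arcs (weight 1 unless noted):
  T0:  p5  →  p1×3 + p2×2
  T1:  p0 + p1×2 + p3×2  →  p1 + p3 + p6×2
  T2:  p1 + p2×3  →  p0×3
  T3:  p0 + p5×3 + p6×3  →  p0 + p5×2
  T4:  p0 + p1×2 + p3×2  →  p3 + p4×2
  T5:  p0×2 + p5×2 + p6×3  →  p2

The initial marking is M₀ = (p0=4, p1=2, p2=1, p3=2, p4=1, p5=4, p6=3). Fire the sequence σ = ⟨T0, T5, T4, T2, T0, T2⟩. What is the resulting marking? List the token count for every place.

(p0=7, p1=4, p2=0, p3=1, p4=3, p5=0, p6=0)

step 1: fire T0:  (p0=4, p1=2, p2=1, p3=2, p4=1, p5=4, p6=3) → (p0=4, p1=5, p2=3, p3=2, p4=1, p5=3, p6=3)
step 2: fire T5:  (p0=4, p1=5, p2=3, p3=2, p4=1, p5=3, p6=3) → (p0=2, p1=5, p2=4, p3=2, p4=1, p5=1, p6=0)
step 3: fire T4:  (p0=2, p1=5, p2=4, p3=2, p4=1, p5=1, p6=0) → (p0=1, p1=3, p2=4, p3=1, p4=3, p5=1, p6=0)
step 4: fire T2:  (p0=1, p1=3, p2=4, p3=1, p4=3, p5=1, p6=0) → (p0=4, p1=2, p2=1, p3=1, p4=3, p5=1, p6=0)
step 5: fire T0:  (p0=4, p1=2, p2=1, p3=1, p4=3, p5=1, p6=0) → (p0=4, p1=5, p2=3, p3=1, p4=3, p5=0, p6=0)
step 6: fire T2:  (p0=4, p1=5, p2=3, p3=1, p4=3, p5=0, p6=0) → (p0=7, p1=4, p2=0, p3=1, p4=3, p5=0, p6=0)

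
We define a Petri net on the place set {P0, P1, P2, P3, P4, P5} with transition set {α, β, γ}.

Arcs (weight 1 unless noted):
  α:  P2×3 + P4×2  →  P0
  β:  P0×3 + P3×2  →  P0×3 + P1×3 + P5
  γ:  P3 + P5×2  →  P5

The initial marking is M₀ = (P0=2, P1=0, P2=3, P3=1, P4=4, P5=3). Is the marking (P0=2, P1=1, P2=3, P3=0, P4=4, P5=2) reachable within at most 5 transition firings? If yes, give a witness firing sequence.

depth 0: 1 marking
depth 1: 3 markings reached so far
depth 2: 4 markings reached so far
depth 3: 4 markings reached so far
(frontier empty at depth 3; search complete)
target is not among the 4 markings reachable within 5 steps

NO — not reachable within 5 firings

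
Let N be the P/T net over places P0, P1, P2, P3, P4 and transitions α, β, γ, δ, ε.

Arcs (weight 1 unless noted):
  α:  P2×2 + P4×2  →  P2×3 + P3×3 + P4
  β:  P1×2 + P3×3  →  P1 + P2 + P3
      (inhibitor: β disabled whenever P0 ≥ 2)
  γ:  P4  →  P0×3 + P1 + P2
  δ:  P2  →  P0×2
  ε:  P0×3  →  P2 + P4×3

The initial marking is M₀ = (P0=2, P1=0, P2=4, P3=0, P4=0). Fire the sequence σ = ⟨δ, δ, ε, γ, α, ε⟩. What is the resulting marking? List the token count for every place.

(P0=3, P1=1, P2=6, P3=3, P4=4)

step 1: fire δ:  (P0=2, P1=0, P2=4, P3=0, P4=0) → (P0=4, P1=0, P2=3, P3=0, P4=0)
step 2: fire δ:  (P0=4, P1=0, P2=3, P3=0, P4=0) → (P0=6, P1=0, P2=2, P3=0, P4=0)
step 3: fire ε:  (P0=6, P1=0, P2=2, P3=0, P4=0) → (P0=3, P1=0, P2=3, P3=0, P4=3)
step 4: fire γ:  (P0=3, P1=0, P2=3, P3=0, P4=3) → (P0=6, P1=1, P2=4, P3=0, P4=2)
step 5: fire α:  (P0=6, P1=1, P2=4, P3=0, P4=2) → (P0=6, P1=1, P2=5, P3=3, P4=1)
step 6: fire ε:  (P0=6, P1=1, P2=5, P3=3, P4=1) → (P0=3, P1=1, P2=6, P3=3, P4=4)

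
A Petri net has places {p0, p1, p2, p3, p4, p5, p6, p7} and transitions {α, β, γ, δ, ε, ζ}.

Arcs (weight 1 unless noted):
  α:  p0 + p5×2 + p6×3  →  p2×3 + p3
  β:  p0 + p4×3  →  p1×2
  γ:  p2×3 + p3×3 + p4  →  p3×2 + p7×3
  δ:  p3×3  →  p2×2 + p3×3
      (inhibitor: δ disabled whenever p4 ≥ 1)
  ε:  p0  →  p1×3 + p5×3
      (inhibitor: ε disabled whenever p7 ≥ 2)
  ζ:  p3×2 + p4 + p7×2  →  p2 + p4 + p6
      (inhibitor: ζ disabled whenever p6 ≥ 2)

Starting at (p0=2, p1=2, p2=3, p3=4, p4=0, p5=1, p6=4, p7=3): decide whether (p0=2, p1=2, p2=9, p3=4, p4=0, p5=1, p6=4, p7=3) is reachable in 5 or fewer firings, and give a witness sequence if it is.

YES — reachable via ⟨δ, δ, δ⟩ (3 firings)

step 1: fire δ:  (p0=2, p1=2, p2=3, p3=4, p4=0, p5=1, p6=4, p7=3) → (p0=2, p1=2, p2=5, p3=4, p4=0, p5=1, p6=4, p7=3)
step 2: fire δ:  (p0=2, p1=2, p2=5, p3=4, p4=0, p5=1, p6=4, p7=3) → (p0=2, p1=2, p2=7, p3=4, p4=0, p5=1, p6=4, p7=3)
step 3: fire δ:  (p0=2, p1=2, p2=7, p3=4, p4=0, p5=1, p6=4, p7=3) → (p0=2, p1=2, p2=9, p3=4, p4=0, p5=1, p6=4, p7=3)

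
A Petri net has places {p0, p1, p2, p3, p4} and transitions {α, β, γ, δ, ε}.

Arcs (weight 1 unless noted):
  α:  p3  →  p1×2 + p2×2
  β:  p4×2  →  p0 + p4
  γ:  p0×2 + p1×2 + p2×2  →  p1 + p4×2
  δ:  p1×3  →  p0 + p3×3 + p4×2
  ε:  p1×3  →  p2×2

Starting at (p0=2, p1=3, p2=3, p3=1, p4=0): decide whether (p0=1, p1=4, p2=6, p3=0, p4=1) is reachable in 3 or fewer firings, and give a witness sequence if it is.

depth 0: 1 marking
depth 1: 5 markings reached so far
depth 2: 10 markings reached so far
depth 3: 15 markings reached so far
target is not among the 15 markings reachable within 3 steps

NO — not reachable within 3 firings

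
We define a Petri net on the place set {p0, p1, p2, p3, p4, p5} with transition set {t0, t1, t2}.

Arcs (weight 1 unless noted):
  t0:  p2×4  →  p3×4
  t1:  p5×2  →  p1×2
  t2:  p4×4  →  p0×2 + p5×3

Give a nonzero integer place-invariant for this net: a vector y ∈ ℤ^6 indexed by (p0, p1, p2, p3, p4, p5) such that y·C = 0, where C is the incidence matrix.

Incidence matrix C (rows=places, cols=transitions):
       t0   t1   t2
   p0   0    0    2
   p1   0    2    0
   p2  -4    0    0
   p3   4    0    0
   p4   0    0   -4
   p5   0   -2    3

Candidate y = [0, 0, 1, 1, 0, 0]; check y·C column-wise:
  col t0: 1·-4 + 1·4 = 0
  col t1: 0·2 + 1·0 + 1·0 + 0·-2 = 0
  col t2: 0·2 + 1·0 + 1·0 + 0·-4 + 0·3 = 0

y = (p0:0, p1:0, p2:1, p3:1, p4:0, p5:0)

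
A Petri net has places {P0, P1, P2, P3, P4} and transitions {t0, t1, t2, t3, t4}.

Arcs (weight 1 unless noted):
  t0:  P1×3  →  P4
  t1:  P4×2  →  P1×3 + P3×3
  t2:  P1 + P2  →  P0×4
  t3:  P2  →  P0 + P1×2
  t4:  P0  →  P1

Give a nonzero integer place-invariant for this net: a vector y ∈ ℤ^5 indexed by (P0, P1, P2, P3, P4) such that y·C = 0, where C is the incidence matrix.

Incidence matrix C (rows=places, cols=transitions):
       t0   t1   t2   t3   t4
   P0   0    0    4    1   -1
   P1  -3    3   -1    2    1
   P2   0    0   -1   -1    0
   P3   0    3    0    0    0
   P4   1   -2    0    0    0

Candidate y = [1, 1, 3, 1, 3]; check y·C column-wise:
  col t0: 1·0 + 1·-3 + 3·0 + 1·0 + 3·1 = 0
  col t1: 1·0 + 1·3 + 3·0 + 1·3 + 3·-2 = 0
  col t2: 1·4 + 1·-1 + 3·-1 + 1·0 + 3·0 = 0
  col t3: 1·1 + 1·2 + 3·-1 + 1·0 + 3·0 = 0
  col t4: 1·-1 + 1·1 + 3·0 + 1·0 + 3·0 = 0

y = (P0:1, P1:1, P2:3, P3:1, P4:3)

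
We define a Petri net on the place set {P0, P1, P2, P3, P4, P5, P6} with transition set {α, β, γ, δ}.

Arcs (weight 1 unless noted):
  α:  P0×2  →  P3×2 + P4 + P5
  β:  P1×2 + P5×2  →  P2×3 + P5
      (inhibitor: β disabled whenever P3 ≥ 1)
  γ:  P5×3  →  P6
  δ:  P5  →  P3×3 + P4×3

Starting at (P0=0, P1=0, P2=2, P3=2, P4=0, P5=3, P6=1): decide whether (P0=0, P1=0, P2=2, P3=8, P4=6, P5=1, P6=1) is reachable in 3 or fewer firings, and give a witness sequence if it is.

step 1: fire δ:  (P0=0, P1=0, P2=2, P3=2, P4=0, P5=3, P6=1) → (P0=0, P1=0, P2=2, P3=5, P4=3, P5=2, P6=1)
step 2: fire δ:  (P0=0, P1=0, P2=2, P3=5, P4=3, P5=2, P6=1) → (P0=0, P1=0, P2=2, P3=8, P4=6, P5=1, P6=1)

YES — reachable via ⟨δ, δ⟩ (2 firings)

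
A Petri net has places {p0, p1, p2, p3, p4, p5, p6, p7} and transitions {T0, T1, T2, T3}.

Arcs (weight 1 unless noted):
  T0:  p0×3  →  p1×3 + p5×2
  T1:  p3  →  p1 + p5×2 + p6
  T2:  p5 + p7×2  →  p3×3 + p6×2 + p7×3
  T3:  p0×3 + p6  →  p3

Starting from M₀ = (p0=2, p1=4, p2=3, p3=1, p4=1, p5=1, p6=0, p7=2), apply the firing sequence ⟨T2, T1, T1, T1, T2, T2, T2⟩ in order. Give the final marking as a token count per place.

step 1: fire T2:  (p0=2, p1=4, p2=3, p3=1, p4=1, p5=1, p6=0, p7=2) → (p0=2, p1=4, p2=3, p3=4, p4=1, p5=0, p6=2, p7=3)
step 2: fire T1:  (p0=2, p1=4, p2=3, p3=4, p4=1, p5=0, p6=2, p7=3) → (p0=2, p1=5, p2=3, p3=3, p4=1, p5=2, p6=3, p7=3)
step 3: fire T1:  (p0=2, p1=5, p2=3, p3=3, p4=1, p5=2, p6=3, p7=3) → (p0=2, p1=6, p2=3, p3=2, p4=1, p5=4, p6=4, p7=3)
step 4: fire T1:  (p0=2, p1=6, p2=3, p3=2, p4=1, p5=4, p6=4, p7=3) → (p0=2, p1=7, p2=3, p3=1, p4=1, p5=6, p6=5, p7=3)
step 5: fire T2:  (p0=2, p1=7, p2=3, p3=1, p4=1, p5=6, p6=5, p7=3) → (p0=2, p1=7, p2=3, p3=4, p4=1, p5=5, p6=7, p7=4)
step 6: fire T2:  (p0=2, p1=7, p2=3, p3=4, p4=1, p5=5, p6=7, p7=4) → (p0=2, p1=7, p2=3, p3=7, p4=1, p5=4, p6=9, p7=5)
step 7: fire T2:  (p0=2, p1=7, p2=3, p3=7, p4=1, p5=4, p6=9, p7=5) → (p0=2, p1=7, p2=3, p3=10, p4=1, p5=3, p6=11, p7=6)

(p0=2, p1=7, p2=3, p3=10, p4=1, p5=3, p6=11, p7=6)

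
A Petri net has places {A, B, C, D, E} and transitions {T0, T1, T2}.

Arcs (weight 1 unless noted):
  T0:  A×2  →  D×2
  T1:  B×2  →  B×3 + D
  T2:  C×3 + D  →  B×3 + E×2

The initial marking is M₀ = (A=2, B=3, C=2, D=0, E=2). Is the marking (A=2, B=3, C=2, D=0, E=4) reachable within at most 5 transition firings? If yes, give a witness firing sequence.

NO — not reachable within 5 firings

depth 0: 1 marking
depth 1: 3 markings reached so far
depth 2: 5 markings reached so far
depth 3: 7 markings reached so far
depth 4: 9 markings reached so far
depth 5: 11 markings reached so far
target is not among the 11 markings reachable within 5 steps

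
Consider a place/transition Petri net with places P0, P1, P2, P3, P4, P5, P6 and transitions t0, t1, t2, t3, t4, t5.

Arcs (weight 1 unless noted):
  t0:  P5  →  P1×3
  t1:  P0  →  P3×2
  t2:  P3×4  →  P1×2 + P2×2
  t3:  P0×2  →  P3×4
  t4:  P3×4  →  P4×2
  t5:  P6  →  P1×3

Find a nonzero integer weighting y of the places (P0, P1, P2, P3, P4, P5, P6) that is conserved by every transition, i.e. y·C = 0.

Incidence matrix C (rows=places, cols=transitions):
       t0   t1   t2   t3   t4   t5
   P0   0   -1    0   -2    0    0
   P1   3    0    2    0    0    3
   P2   0    0    2    0    0    0
   P3   0    2   -4    4   -4    0
   P4   0    0    0    0    2    0
   P5  -1    0    0    0    0    0
   P6   0    0    0    0    0   -1

Candidate y = [2, 0, 2, 1, 2, 0, 0]; check y·C column-wise:
  col t0: 2·0 + 0·3 + 2·0 + 1·0 + 2·0 + 0·-1 = 0
  col t1: 2·-1 + 2·0 + 1·2 + 2·0 = 0
  col t2: 2·0 + 0·2 + 2·2 + 1·-4 + 2·0 = 0
  col t3: 2·-2 + 2·0 + 1·4 + 2·0 = 0
  col t4: 2·0 + 2·0 + 1·-4 + 2·2 = 0
  col t5: 2·0 + 0·3 + 2·0 + 1·0 + 2·0 + 0·-1 = 0

y = (P0:2, P1:0, P2:2, P3:1, P4:2, P5:0, P6:0)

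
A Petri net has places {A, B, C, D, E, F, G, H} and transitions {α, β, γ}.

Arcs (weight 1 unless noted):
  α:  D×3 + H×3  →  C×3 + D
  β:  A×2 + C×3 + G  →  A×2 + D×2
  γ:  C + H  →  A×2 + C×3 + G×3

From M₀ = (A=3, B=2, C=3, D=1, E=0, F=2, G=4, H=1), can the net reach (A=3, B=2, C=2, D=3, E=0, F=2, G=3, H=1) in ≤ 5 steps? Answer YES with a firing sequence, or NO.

depth 0: 1 marking
depth 1: 3 markings reached so far
depth 2: 4 markings reached so far
depth 3: 4 markings reached so far
(frontier empty at depth 3; search complete)
target is not among the 4 markings reachable within 5 steps

NO — not reachable within 5 firings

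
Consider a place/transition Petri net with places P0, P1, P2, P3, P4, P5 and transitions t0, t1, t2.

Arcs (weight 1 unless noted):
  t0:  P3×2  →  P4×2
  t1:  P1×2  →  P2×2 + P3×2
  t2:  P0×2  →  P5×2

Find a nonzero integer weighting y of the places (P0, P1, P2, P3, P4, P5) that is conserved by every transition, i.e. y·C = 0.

Incidence matrix C (rows=places, cols=transitions):
       t0   t1   t2
   P0   0    0   -2
   P1   0   -2    0
   P2   0    2    0
   P3  -2    2    0
   P4   2    0    0
   P5   0    0    2

Candidate y = [0, 1, 1, 0, 0, 0]; check y·C column-wise:
  col t0: 1·0 + 1·0 + 0·-2 + 0·2 = 0
  col t1: 1·-2 + 1·2 + 0·2 = 0
  col t2: 0·-2 + 1·0 + 1·0 + 0·2 = 0

y = (P0:0, P1:1, P2:1, P3:0, P4:0, P5:0)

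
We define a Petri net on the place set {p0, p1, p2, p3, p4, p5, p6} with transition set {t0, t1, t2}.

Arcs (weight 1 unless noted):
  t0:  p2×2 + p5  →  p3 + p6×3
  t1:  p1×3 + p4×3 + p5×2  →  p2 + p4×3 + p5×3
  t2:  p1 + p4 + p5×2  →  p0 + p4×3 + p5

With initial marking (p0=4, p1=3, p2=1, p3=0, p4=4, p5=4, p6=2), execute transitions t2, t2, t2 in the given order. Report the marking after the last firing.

step 1: fire t2:  (p0=4, p1=3, p2=1, p3=0, p4=4, p5=4, p6=2) → (p0=5, p1=2, p2=1, p3=0, p4=6, p5=3, p6=2)
step 2: fire t2:  (p0=5, p1=2, p2=1, p3=0, p4=6, p5=3, p6=2) → (p0=6, p1=1, p2=1, p3=0, p4=8, p5=2, p6=2)
step 3: fire t2:  (p0=6, p1=1, p2=1, p3=0, p4=8, p5=2, p6=2) → (p0=7, p1=0, p2=1, p3=0, p4=10, p5=1, p6=2)

(p0=7, p1=0, p2=1, p3=0, p4=10, p5=1, p6=2)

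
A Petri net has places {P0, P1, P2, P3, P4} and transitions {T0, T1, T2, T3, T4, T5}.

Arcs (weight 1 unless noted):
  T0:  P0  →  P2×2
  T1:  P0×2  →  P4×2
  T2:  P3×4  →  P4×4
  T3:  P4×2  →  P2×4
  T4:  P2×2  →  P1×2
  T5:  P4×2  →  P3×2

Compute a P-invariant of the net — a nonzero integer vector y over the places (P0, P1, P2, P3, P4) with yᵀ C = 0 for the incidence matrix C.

y = (P0:2, P1:1, P2:1, P3:2, P4:2)

Incidence matrix C (rows=places, cols=transitions):
       T0   T1   T2   T3   T4   T5
   P0  -1   -2    0    0    0    0
   P1   0    0    0    0    2    0
   P2   2    0    0    4   -2    0
   P3   0    0   -4    0    0    2
   P4   0    2    4   -2    0   -2

Candidate y = [2, 1, 1, 2, 2]; check y·C column-wise:
  col T0: 2·-1 + 1·0 + 1·2 + 2·0 + 2·0 = 0
  col T1: 2·-2 + 1·0 + 1·0 + 2·0 + 2·2 = 0
  col T2: 2·0 + 1·0 + 1·0 + 2·-4 + 2·4 = 0
  col T3: 2·0 + 1·0 + 1·4 + 2·0 + 2·-2 = 0
  col T4: 2·0 + 1·2 + 1·-2 + 2·0 + 2·0 = 0
  col T5: 2·0 + 1·0 + 1·0 + 2·2 + 2·-2 = 0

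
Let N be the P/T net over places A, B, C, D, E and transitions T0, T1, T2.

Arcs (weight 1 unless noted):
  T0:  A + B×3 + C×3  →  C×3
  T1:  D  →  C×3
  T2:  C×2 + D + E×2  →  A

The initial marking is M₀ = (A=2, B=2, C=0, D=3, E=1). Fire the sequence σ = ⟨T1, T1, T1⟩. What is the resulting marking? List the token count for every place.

(A=2, B=2, C=9, D=0, E=1)

step 1: fire T1:  (A=2, B=2, C=0, D=3, E=1) → (A=2, B=2, C=3, D=2, E=1)
step 2: fire T1:  (A=2, B=2, C=3, D=2, E=1) → (A=2, B=2, C=6, D=1, E=1)
step 3: fire T1:  (A=2, B=2, C=6, D=1, E=1) → (A=2, B=2, C=9, D=0, E=1)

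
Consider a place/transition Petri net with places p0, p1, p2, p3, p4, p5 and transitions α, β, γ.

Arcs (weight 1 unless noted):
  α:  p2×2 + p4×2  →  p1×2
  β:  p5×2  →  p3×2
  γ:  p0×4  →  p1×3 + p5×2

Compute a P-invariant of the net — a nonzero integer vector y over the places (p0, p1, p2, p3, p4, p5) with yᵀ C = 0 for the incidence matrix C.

Incidence matrix C (rows=places, cols=transitions):
        α    β    γ
   p0   0    0   -4
   p1   2    0    3
   p2  -2    0    0
   p3   0    2    0
   p4  -2    0    0
   p5   0   -2    2

Candidate y = [3, 4, 4, 0, 0, 0]; check y·C column-wise:
  col α: 3·0 + 4·2 + 4·-2 + 0·-2 = 0
  col β: 3·0 + 4·0 + 4·0 + 0·2 + 0·-2 = 0
  col γ: 3·-4 + 4·3 + 4·0 + 0·2 = 0

y = (p0:3, p1:4, p2:4, p3:0, p4:0, p5:0)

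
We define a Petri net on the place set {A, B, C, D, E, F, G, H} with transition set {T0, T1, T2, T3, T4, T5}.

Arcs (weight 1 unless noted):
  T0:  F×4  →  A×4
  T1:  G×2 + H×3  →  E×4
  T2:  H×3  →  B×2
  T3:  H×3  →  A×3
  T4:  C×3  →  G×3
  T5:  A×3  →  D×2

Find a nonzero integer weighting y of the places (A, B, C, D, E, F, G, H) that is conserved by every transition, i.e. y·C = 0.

Incidence matrix C (rows=places, cols=transitions):
       T0   T1   T2   T3   T4   T5
    A   4    0    0    3    0   -3
    B   0    0    2    0    0    0
    C   0    0    0    0   -3    0
    D   0    0    0    0    0    2
    E   0    4    0    0    0    0
    F  -4    0    0    0    0    0
    G   0   -2    0    0    3    0
    H   0   -3   -3   -3    0    0

Candidate y = [0, 0, 2, 0, 1, 0, 2, 0]; check y·C column-wise:
  col T0: 0·4 + 2·0 + 1·0 + 0·-4 + 2·0 = 0
  col T1: 2·0 + 1·4 + 2·-2 + 0·-3 = 0
  col T2: 0·2 + 2·0 + 1·0 + 2·0 + 0·-3 = 0
  col T3: 0·3 + 2·0 + 1·0 + 2·0 + 0·-3 = 0
  col T4: 2·-3 + 1·0 + 2·3 = 0
  col T5: 0·-3 + 2·0 + 0·2 + 1·0 + 2·0 = 0

y = (A:0, B:0, C:2, D:0, E:1, F:0, G:2, H:0)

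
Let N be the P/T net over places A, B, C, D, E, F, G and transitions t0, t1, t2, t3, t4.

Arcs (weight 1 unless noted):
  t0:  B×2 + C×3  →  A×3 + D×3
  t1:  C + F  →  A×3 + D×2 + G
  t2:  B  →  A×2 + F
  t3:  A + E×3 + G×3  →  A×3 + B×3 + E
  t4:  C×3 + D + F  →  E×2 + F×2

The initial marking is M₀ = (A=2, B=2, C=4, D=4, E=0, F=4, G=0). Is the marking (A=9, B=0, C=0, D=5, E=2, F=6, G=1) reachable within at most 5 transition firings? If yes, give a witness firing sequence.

step 1: fire t1:  (A=2, B=2, C=4, D=4, E=0, F=4, G=0) → (A=5, B=2, C=3, D=6, E=0, F=3, G=1)
step 2: fire t2:  (A=5, B=2, C=3, D=6, E=0, F=3, G=1) → (A=7, B=1, C=3, D=6, E=0, F=4, G=1)
step 3: fire t2:  (A=7, B=1, C=3, D=6, E=0, F=4, G=1) → (A=9, B=0, C=3, D=6, E=0, F=5, G=1)
step 4: fire t4:  (A=9, B=0, C=3, D=6, E=0, F=5, G=1) → (A=9, B=0, C=0, D=5, E=2, F=6, G=1)

YES — reachable via ⟨t1, t2, t2, t4⟩ (4 firings)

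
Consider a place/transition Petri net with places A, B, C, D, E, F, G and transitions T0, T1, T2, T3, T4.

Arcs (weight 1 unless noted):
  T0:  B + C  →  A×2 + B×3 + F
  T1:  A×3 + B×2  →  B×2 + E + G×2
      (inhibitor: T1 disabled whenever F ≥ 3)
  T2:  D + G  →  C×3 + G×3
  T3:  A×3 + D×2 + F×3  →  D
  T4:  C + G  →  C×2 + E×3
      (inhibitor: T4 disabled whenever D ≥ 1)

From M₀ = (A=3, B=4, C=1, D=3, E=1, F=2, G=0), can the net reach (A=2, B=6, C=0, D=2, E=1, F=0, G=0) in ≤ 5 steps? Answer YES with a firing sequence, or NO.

YES — reachable via ⟨T0, T3⟩ (2 firings)

step 1: fire T0:  (A=3, B=4, C=1, D=3, E=1, F=2, G=0) → (A=5, B=6, C=0, D=3, E=1, F=3, G=0)
step 2: fire T3:  (A=5, B=6, C=0, D=3, E=1, F=3, G=0) → (A=2, B=6, C=0, D=2, E=1, F=0, G=0)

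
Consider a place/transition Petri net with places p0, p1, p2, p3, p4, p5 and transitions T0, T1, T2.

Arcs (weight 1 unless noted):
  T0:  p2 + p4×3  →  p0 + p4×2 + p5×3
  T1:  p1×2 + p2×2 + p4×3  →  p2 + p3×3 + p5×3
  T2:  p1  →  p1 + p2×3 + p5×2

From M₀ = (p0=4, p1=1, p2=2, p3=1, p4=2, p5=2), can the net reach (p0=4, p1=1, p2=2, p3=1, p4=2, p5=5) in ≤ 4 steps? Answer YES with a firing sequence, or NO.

NO — not reachable within 4 firings

depth 0: 1 marking
depth 1: 2 markings reached so far
depth 2: 3 markings reached so far
depth 3: 4 markings reached so far
depth 4: 5 markings reached so far
target is not among the 5 markings reachable within 4 steps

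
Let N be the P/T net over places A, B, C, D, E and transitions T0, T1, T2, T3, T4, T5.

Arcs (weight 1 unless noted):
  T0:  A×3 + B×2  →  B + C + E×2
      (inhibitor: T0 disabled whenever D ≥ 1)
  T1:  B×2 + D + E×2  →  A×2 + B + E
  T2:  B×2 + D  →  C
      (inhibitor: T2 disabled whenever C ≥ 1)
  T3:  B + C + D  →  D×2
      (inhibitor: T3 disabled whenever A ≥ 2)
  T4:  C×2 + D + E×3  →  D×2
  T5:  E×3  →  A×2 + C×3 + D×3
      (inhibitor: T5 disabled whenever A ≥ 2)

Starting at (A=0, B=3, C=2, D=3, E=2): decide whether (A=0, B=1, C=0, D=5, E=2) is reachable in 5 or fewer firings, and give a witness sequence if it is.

YES — reachable via ⟨T3, T3⟩ (2 firings)

step 1: fire T3:  (A=0, B=3, C=2, D=3, E=2) → (A=0, B=2, C=1, D=4, E=2)
step 2: fire T3:  (A=0, B=2, C=1, D=4, E=2) → (A=0, B=1, C=0, D=5, E=2)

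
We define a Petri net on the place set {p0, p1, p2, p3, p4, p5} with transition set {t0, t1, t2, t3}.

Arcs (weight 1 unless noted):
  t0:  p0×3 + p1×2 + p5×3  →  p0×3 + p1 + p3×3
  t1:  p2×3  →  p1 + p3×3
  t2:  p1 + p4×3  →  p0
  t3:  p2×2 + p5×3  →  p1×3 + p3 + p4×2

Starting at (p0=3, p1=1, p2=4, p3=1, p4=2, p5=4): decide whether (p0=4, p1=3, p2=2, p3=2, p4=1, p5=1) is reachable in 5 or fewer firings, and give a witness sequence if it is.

YES — reachable via ⟨t3, t2⟩ (2 firings)

step 1: fire t3:  (p0=3, p1=1, p2=4, p3=1, p4=2, p5=4) → (p0=3, p1=4, p2=2, p3=2, p4=4, p5=1)
step 2: fire t2:  (p0=3, p1=4, p2=2, p3=2, p4=4, p5=1) → (p0=4, p1=3, p2=2, p3=2, p4=1, p5=1)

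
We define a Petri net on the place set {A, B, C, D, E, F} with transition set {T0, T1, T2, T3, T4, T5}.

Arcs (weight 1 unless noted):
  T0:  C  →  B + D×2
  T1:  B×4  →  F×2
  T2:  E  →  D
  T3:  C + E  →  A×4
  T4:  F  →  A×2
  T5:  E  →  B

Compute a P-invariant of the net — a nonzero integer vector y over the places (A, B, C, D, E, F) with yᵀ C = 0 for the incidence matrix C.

y = (A:1, B:1, C:3, D:1, E:1, F:2)

Incidence matrix C (rows=places, cols=transitions):
       T0   T1   T2   T3   T4   T5
    A   0    0    0    4    2    0
    B   1   -4    0    0    0    1
    C  -1    0    0   -1    0    0
    D   2    0    1    0    0    0
    E   0    0   -1   -1    0   -1
    F   0    2    0    0   -1    0

Candidate y = [1, 1, 3, 1, 1, 2]; check y·C column-wise:
  col T0: 1·0 + 1·1 + 3·-1 + 1·2 + 1·0 + 2·0 = 0
  col T1: 1·0 + 1·-4 + 3·0 + 1·0 + 1·0 + 2·2 = 0
  col T2: 1·0 + 1·0 + 3·0 + 1·1 + 1·-1 + 2·0 = 0
  col T3: 1·4 + 1·0 + 3·-1 + 1·0 + 1·-1 + 2·0 = 0
  col T4: 1·2 + 1·0 + 3·0 + 1·0 + 1·0 + 2·-1 = 0
  col T5: 1·0 + 1·1 + 3·0 + 1·0 + 1·-1 + 2·0 = 0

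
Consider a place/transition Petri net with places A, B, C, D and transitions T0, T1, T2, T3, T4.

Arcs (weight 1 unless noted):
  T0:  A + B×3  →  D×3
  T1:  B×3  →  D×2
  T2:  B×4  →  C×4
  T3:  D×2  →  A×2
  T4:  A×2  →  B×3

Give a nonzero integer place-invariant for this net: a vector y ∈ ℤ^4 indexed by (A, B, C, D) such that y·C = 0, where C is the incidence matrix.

y = (A:3, B:2, C:2, D:3)

Incidence matrix C (rows=places, cols=transitions):
       T0   T1   T2   T3   T4
    A  -1    0    0    2   -2
    B  -3   -3   -4    0    3
    C   0    0    4    0    0
    D   3    2    0   -2    0

Candidate y = [3, 2, 2, 3]; check y·C column-wise:
  col T0: 3·-1 + 2·-3 + 2·0 + 3·3 = 0
  col T1: 3·0 + 2·-3 + 2·0 + 3·2 = 0
  col T2: 3·0 + 2·-4 + 2·4 + 3·0 = 0
  col T3: 3·2 + 2·0 + 2·0 + 3·-2 = 0
  col T4: 3·-2 + 2·3 + 2·0 + 3·0 = 0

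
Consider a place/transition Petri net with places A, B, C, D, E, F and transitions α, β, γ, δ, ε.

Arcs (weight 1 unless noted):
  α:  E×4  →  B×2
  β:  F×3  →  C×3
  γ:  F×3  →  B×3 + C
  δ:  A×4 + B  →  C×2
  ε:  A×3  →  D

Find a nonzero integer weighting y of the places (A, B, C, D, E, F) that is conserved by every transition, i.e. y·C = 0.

y = (A:1, B:2, C:3, D:3, E:1, F:3)

Incidence matrix C (rows=places, cols=transitions):
        α    β    γ    δ    ε
    A   0    0    0   -4   -3
    B   2    0    3   -1    0
    C   0    3    1    2    0
    D   0    0    0    0    1
    E  -4    0    0    0    0
    F   0   -3   -3    0    0

Candidate y = [1, 2, 3, 3, 1, 3]; check y·C column-wise:
  col α: 1·0 + 2·2 + 3·0 + 3·0 + 1·-4 + 3·0 = 0
  col β: 1·0 + 2·0 + 3·3 + 3·0 + 1·0 + 3·-3 = 0
  col γ: 1·0 + 2·3 + 3·1 + 3·0 + 1·0 + 3·-3 = 0
  col δ: 1·-4 + 2·-1 + 3·2 + 3·0 + 1·0 + 3·0 = 0
  col ε: 1·-3 + 2·0 + 3·0 + 3·1 + 1·0 + 3·0 = 0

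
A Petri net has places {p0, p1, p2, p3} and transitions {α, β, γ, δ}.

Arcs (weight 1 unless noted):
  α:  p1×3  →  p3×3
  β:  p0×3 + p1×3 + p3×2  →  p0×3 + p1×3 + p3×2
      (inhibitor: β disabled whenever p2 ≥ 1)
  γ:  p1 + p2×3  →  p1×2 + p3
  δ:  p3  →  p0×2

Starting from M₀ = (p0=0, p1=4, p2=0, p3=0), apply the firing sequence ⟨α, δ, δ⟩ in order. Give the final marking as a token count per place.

step 1: fire α:  (p0=0, p1=4, p2=0, p3=0) → (p0=0, p1=1, p2=0, p3=3)
step 2: fire δ:  (p0=0, p1=1, p2=0, p3=3) → (p0=2, p1=1, p2=0, p3=2)
step 3: fire δ:  (p0=2, p1=1, p2=0, p3=2) → (p0=4, p1=1, p2=0, p3=1)

(p0=4, p1=1, p2=0, p3=1)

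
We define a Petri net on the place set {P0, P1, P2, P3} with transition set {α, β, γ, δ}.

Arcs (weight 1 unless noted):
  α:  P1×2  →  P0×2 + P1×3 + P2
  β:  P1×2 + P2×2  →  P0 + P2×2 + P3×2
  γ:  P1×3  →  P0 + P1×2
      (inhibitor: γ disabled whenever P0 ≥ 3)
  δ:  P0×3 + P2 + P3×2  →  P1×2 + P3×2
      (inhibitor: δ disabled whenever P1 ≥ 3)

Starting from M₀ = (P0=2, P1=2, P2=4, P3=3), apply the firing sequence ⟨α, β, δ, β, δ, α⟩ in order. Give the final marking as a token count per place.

step 1: fire α:  (P0=2, P1=2, P2=4, P3=3) → (P0=4, P1=3, P2=5, P3=3)
step 2: fire β:  (P0=4, P1=3, P2=5, P3=3) → (P0=5, P1=1, P2=5, P3=5)
step 3: fire δ:  (P0=5, P1=1, P2=5, P3=5) → (P0=2, P1=3, P2=4, P3=5)
step 4: fire β:  (P0=2, P1=3, P2=4, P3=5) → (P0=3, P1=1, P2=4, P3=7)
step 5: fire δ:  (P0=3, P1=1, P2=4, P3=7) → (P0=0, P1=3, P2=3, P3=7)
step 6: fire α:  (P0=0, P1=3, P2=3, P3=7) → (P0=2, P1=4, P2=4, P3=7)

(P0=2, P1=4, P2=4, P3=7)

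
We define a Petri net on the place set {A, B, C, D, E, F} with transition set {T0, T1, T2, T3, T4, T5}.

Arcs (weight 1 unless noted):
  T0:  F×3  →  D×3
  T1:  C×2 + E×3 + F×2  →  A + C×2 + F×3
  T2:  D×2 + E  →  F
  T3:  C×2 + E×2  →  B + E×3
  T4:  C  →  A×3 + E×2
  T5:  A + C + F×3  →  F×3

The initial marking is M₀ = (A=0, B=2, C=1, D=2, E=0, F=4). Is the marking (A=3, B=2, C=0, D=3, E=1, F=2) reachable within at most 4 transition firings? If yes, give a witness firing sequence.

step 1: fire T0:  (A=0, B=2, C=1, D=2, E=0, F=4) → (A=0, B=2, C=1, D=5, E=0, F=1)
step 2: fire T4:  (A=0, B=2, C=1, D=5, E=0, F=1) → (A=3, B=2, C=0, D=5, E=2, F=1)
step 3: fire T2:  (A=3, B=2, C=0, D=5, E=2, F=1) → (A=3, B=2, C=0, D=3, E=1, F=2)

YES — reachable via ⟨T0, T4, T2⟩ (3 firings)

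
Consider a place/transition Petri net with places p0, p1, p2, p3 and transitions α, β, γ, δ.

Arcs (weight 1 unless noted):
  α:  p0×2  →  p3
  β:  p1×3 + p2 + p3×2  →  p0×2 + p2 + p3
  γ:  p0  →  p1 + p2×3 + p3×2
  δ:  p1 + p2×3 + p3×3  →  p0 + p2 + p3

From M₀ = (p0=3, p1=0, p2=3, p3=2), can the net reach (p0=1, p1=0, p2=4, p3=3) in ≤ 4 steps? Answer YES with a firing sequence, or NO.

YES — reachable via ⟨α, γ, δ⟩ (3 firings)

step 1: fire α:  (p0=3, p1=0, p2=3, p3=2) → (p0=1, p1=0, p2=3, p3=3)
step 2: fire γ:  (p0=1, p1=0, p2=3, p3=3) → (p0=0, p1=1, p2=6, p3=5)
step 3: fire δ:  (p0=0, p1=1, p2=6, p3=5) → (p0=1, p1=0, p2=4, p3=3)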